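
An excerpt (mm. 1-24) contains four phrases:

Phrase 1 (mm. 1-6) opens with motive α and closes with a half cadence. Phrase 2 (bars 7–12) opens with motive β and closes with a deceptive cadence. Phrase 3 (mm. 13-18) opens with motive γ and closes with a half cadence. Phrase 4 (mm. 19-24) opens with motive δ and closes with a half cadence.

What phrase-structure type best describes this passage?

Phrase 4 ends with a half cadence, no stronger than phrase 2's deceptive cadence, so the four phrases do not form a double period; nor do phrases 3–4 duplicate 1–2, so it is not a repeated period. With no phrase reaching a conclusive cadence, the passage is a phrase group.

phrase group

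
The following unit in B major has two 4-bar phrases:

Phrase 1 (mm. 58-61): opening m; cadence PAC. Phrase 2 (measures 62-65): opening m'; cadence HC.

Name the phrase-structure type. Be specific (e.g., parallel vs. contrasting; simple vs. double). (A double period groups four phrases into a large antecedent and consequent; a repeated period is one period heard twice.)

phrase group

The second phrase closes with a half cadence, which is not stronger than the first phrase's perfect authentic cadence; without a weak→strong cadential pair there is no antecedent–consequent relationship, so this is a phrase group rather than a period.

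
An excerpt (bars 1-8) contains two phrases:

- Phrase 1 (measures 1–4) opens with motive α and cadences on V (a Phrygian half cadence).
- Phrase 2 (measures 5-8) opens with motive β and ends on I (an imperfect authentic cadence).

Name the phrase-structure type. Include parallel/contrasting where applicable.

Phrase 1 ends with a Phrygian half cadence (weaker) and phrase 2 with an imperfect authentic cadence (stronger): antecedent + consequent = a period.
The two phrases open with different material (α / β), so the period is contrasting.

contrasting period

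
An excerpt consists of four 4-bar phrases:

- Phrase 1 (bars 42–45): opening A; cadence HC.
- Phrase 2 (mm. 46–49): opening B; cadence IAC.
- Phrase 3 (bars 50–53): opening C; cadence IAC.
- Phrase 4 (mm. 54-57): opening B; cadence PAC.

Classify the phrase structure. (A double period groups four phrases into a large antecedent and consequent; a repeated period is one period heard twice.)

Four phrases in two halves: the first half (mm. 42-49) ends with an imperfect authentic cadence, the second (mm. 50-57) with a perfect authentic cadence — a large antecedent–consequent pair, i.e. a double period.
Phrase 3 begins with different material from phrase 1, making it contrasting.

contrasting double period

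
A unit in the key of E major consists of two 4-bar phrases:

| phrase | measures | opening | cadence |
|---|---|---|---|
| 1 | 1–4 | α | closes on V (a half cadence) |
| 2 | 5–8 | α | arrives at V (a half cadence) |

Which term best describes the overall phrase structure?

Both phrases have the same opening (α) and the same cadence (half cadence): the second is a restatement, not a consequent, so this is a repeated phrase rather than a period.

repeated phrase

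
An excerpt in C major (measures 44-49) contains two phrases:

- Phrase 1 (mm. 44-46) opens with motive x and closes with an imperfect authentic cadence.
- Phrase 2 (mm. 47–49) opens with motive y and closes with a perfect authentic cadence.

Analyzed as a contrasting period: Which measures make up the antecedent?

measures 44–46

The antecedent is the phrase ending with the weaker cadence (imperfect authentic cadence, phrase 1) and the consequent the one ending more conclusively (perfect authentic cadence, phrase 2); the antecedent is measures 44–46.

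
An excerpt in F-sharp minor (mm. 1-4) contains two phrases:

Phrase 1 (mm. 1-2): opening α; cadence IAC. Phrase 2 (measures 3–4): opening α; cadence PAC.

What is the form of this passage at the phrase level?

parallel period

Phrase 1 ends with an imperfect authentic cadence (weaker) and phrase 2 with a perfect authentic cadence (stronger): antecedent + consequent = a period.
The two phrases open with the same material (α / α), so the period is parallel.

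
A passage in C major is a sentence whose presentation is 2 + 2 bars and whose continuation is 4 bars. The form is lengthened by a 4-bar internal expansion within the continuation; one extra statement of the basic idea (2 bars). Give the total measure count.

14 measures

Basic sentence: 2 + 2 + 4 = 8 bars.
8 (basic form) + 4 (internal expansion) + 2 (extra statement) = 14.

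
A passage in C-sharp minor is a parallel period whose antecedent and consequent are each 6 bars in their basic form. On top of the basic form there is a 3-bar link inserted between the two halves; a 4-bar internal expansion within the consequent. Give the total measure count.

19 measures

Basic parallel period: 6 + 6 = 12 bars.
12 (basic form) + 3 (link) + 4 (internal expansion) = 19.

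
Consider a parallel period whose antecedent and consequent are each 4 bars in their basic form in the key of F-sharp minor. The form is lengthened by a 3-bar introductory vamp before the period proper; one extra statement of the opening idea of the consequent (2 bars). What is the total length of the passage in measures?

Basic parallel period: 4 + 4 = 8 bars.
8 (basic form) + 3 (introduction) + 2 (extra statement) = 13.

13 measures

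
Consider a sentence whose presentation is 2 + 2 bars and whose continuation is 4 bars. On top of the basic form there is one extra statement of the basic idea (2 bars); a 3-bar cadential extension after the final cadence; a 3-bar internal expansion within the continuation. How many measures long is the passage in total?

16 measures

Basic sentence: 2 + 2 + 4 = 8 bars.
8 (basic form) + 2 (extra statement) + 3 (cadential extension) + 3 (internal expansion) = 16.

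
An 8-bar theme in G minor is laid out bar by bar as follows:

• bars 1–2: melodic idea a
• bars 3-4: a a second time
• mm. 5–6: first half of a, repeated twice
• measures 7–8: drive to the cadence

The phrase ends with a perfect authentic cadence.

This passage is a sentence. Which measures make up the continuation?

measures 5–8

After the presentation (bars 1-4), the continuation covers the fragmentation through the cadence: mm. 5–8.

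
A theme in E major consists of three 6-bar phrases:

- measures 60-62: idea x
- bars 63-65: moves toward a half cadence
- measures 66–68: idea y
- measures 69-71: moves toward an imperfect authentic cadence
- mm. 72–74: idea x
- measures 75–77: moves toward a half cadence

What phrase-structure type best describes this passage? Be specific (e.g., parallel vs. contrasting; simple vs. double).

The final phrase closes with a half cadence, which is not stronger than the preceding imperfect authentic cadence; the 3 phrases lack an overall antecedent–consequent design and so form a phrase group.

phrase group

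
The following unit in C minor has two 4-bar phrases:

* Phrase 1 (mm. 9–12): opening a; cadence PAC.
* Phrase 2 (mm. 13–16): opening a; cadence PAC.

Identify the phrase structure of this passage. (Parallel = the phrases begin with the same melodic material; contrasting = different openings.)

repeated phrase

Both phrases have the same opening (a) and the same cadence (perfect authentic cadence): the second is a restatement, not a consequent, so this is a repeated phrase rather than a period.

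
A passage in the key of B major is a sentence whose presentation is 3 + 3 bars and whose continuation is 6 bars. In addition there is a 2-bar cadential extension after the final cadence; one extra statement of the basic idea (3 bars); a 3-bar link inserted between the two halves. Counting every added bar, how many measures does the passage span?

Basic sentence: 3 + 3 + 6 = 12 bars.
12 (basic form) + 2 (cadential extension) + 3 (extra statement) + 3 (link) = 20.

20 measures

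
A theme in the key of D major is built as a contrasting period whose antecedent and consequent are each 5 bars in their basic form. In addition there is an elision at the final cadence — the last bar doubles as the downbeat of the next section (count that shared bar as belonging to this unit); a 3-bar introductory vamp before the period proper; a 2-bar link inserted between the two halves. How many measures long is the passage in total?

Basic contrasting period: 5 + 5 = 10 bars.
10 (basic form) + 3 (introduction) + 2 (link) = 15.
The elision shares a bar with the next section but does not change this unit's count.

15 measures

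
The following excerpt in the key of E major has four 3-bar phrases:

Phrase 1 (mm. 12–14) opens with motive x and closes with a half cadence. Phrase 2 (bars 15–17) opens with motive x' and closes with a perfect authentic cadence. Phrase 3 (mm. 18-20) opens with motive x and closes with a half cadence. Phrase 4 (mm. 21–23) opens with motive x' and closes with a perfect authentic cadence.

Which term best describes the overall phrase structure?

repeated period

The cadence pattern HC–PAC–HC–PAC is weak–strong twice, and phrases 3–4 restate phrases 1–2: a period heard twice, not a double period (which would end weakly at phrase 2).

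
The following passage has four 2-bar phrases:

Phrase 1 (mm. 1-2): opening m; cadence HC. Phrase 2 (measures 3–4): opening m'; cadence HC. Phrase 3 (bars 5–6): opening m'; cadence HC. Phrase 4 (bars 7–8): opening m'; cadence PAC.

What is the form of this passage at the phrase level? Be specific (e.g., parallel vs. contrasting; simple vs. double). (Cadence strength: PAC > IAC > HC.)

Four phrases in two halves: the first half (mm. 1-4) ends with a half cadence, the second (measures 5–8) with a perfect authentic cadence — a large antecedent–consequent pair, i.e. a double period.
Phrase 3 begins with the same material as phrase 1, making it parallel.

parallel double period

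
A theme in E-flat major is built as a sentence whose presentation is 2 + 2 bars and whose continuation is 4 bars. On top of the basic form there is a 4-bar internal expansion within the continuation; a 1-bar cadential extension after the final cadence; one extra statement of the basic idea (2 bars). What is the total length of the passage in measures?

Basic sentence: 2 + 2 + 4 = 8 bars.
8 (basic form) + 4 (internal expansion) + 1 (cadential extension) + 2 (extra statement) = 15.

15 measures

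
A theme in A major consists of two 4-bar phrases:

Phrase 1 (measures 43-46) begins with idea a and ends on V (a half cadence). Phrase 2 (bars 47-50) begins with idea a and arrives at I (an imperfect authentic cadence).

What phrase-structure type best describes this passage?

Phrase 1 ends with a half cadence (weaker) and phrase 2 with an imperfect authentic cadence (stronger): antecedent + consequent = a period.
The two phrases open with the same material (a / a), so the period is parallel.

parallel period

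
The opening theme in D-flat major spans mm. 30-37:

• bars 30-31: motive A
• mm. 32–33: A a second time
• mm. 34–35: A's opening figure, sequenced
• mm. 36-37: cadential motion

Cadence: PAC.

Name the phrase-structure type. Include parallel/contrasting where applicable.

sentence

Basic idea (bars 30-31) + its repetition (mm. 32-33) form the presentation; fragmentation and cadence (bars 34-37) form the continuation — the 8-bar whole is a sentence.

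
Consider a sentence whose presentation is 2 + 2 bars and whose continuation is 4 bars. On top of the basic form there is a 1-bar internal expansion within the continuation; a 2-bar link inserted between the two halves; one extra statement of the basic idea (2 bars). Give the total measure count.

13 measures

Basic sentence: 2 + 2 + 4 = 8 bars.
8 (basic form) + 1 (internal expansion) + 2 (link) + 2 (extra statement) = 13.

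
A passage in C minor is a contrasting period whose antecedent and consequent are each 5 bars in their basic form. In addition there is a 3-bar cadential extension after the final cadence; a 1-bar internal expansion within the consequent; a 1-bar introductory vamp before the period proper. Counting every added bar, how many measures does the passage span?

15 measures

Basic contrasting period: 5 + 5 = 10 bars.
10 (basic form) + 3 (cadential extension) + 1 (internal expansion) + 1 (introduction) = 15.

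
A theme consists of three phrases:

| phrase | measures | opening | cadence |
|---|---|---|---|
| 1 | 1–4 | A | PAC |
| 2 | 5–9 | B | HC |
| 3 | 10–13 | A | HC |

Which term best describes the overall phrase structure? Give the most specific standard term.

phrase group

The final phrase closes with a half cadence, which is not stronger than the preceding half cadence; the 3 phrases lack an overall antecedent–consequent design and so form a phrase group.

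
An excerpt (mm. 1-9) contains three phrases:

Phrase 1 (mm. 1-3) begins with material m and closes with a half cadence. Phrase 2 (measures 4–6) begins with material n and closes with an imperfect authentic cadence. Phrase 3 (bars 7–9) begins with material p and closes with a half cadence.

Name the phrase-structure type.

The final phrase closes with a half cadence, which is not stronger than the preceding imperfect authentic cadence; the 3 phrases lack an overall antecedent–consequent design and so form a phrase group.

phrase group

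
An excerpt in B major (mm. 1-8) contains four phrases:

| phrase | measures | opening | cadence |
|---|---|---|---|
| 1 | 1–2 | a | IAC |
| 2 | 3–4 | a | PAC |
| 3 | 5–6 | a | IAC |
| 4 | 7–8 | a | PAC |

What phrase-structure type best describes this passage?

The cadence pattern IAC–PAC–IAC–PAC is weak–strong twice, and phrases 3–4 restate phrases 1–2: a period heard twice, not a double period (which would end weakly at phrase 2).

repeated period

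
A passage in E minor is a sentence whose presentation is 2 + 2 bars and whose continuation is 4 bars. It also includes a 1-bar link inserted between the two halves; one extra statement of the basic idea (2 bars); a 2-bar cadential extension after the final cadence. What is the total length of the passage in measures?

Basic sentence: 2 + 2 + 4 = 8 bars.
8 (basic form) + 1 (link) + 2 (extra statement) + 2 (cadential extension) = 13.

13 measures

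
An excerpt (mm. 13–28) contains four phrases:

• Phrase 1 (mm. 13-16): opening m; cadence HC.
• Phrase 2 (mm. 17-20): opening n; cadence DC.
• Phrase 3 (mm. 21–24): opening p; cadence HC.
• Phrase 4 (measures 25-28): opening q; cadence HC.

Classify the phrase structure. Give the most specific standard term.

phrase group

Phrase 4 ends with a half cadence, no stronger than phrase 2's deceptive cadence, so the four phrases do not form a double period; nor do phrases 3–4 duplicate 1–2, so it is not a repeated period. With no phrase reaching a conclusive cadence, the passage is a phrase group.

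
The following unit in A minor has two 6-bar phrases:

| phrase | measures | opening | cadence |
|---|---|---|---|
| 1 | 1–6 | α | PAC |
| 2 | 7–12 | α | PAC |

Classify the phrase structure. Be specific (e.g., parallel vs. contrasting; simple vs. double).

repeated phrase

Both phrases have the same opening (α) and the same cadence (perfect authentic cadence): the second is a restatement, not a consequent, so this is a repeated phrase rather than a period.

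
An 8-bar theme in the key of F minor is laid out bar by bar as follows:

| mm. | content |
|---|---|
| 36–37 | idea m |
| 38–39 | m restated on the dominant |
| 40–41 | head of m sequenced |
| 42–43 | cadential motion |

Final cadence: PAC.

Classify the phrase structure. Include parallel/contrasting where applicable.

Basic idea (mm. 36-37) + its repetition (mm. 38–39) form the presentation; fragmentation and cadence (mm. 40–43) form the continuation — the 8-bar whole is a sentence.

sentence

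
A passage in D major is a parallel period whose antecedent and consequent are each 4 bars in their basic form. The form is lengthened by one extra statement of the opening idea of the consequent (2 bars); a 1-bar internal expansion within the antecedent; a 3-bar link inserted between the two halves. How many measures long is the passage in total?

14 measures

Basic parallel period: 4 + 4 = 8 bars.
8 (basic form) + 2 (extra statement) + 1 (internal expansion) + 3 (link) = 14.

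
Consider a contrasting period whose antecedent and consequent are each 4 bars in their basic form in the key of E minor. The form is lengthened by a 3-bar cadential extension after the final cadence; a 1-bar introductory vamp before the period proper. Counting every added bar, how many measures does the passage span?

12 measures

Basic contrasting period: 4 + 4 = 8 bars.
8 (basic form) + 3 (cadential extension) + 1 (introduction) = 12.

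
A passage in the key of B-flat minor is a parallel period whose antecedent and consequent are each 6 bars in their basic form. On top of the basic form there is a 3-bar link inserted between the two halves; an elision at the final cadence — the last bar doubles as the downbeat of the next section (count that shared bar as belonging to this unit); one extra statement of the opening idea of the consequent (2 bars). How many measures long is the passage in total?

Basic parallel period: 6 + 6 = 12 bars.
12 (basic form) + 3 (link) + 2 (extra statement) = 17.
The elision shares a bar with the next section but does not change this unit's count.

17 measures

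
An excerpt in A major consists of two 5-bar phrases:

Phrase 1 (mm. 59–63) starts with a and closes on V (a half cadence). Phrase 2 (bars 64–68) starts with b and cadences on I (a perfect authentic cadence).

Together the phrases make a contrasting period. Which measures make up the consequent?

measures 64–68

The phrase ending with the weaker cadence (half cadence) is the antecedent; the one ending more conclusively (perfect authentic cadence) is the consequent. The consequent is measures 64–68.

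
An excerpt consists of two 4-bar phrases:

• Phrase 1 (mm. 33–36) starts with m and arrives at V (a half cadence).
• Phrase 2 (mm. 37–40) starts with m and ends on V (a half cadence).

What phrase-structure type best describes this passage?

repeated phrase

Both phrases have the same opening (m) and the same cadence (half cadence): the second is a restatement, not a consequent, so this is a repeated phrase rather than a period.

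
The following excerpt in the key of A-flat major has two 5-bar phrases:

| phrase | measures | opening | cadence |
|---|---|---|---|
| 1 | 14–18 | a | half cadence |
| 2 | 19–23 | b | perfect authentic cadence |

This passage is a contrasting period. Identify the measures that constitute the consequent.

The antecedent is the phrase ending with the weaker cadence (half cadence, phrase 1) and the consequent the one ending more conclusively (perfect authentic cadence, phrase 2); the consequent is measures 19–23.

measures 19–23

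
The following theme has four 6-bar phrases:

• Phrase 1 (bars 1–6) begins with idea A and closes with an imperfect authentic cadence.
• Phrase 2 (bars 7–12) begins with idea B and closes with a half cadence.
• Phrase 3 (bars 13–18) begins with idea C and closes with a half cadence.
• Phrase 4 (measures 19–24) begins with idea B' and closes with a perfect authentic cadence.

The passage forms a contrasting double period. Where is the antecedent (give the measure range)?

measures 1–12

In a double period the four phrases pair into a large antecedent (phrases 1–2, ending half cadence) and a large consequent (phrases 3–4, ending perfect authentic cadence). The antecedent spans mm. 1–12.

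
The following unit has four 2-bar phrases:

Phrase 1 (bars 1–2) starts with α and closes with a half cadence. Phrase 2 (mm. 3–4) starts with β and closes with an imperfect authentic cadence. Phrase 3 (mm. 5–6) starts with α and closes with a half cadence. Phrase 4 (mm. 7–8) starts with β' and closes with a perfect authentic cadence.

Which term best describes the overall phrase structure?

parallel double period

Four phrases in two halves: the first half (mm. 1–4) ends with an imperfect authentic cadence, the second (mm. 5–8) with a perfect authentic cadence — a large antecedent–consequent pair, i.e. a double period.
Phrase 3 begins with the same material as phrase 1, making it parallel.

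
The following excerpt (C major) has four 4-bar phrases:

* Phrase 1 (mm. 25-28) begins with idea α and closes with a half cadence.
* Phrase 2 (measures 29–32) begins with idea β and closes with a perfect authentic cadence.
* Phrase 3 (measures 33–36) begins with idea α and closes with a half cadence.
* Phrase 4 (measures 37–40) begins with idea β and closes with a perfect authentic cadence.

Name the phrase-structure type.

The cadence pattern HC–PAC–HC–PAC is weak–strong twice, and phrases 3–4 restate phrases 1–2: a period heard twice, not a double period (which would end weakly at phrase 2).

repeated period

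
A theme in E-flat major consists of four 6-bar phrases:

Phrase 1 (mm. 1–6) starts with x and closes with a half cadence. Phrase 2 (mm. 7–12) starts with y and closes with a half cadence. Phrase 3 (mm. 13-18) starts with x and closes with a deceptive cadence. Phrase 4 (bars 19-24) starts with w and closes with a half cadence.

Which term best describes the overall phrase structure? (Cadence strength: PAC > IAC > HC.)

Phrase 4 ends with a half cadence, no stronger than phrase 2's half cadence, so the four phrases do not form a double period; nor do phrases 3–4 duplicate 1–2, so it is not a repeated period. With no phrase reaching a conclusive cadence, the passage is a phrase group.

phrase group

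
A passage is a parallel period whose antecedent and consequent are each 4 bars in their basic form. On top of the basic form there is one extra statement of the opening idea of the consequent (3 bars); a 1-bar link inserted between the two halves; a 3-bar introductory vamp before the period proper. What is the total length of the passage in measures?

Basic parallel period: 4 + 4 = 8 bars.
8 (basic form) + 3 (extra statement) + 1 (link) + 3 (introduction) = 15.

15 measures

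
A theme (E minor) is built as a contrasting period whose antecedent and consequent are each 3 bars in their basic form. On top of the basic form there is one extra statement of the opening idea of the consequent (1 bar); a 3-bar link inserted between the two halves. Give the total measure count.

10 measures

Basic contrasting period: 3 + 3 = 6 bars.
6 (basic form) + 1 (extra statement) + 3 (link) = 10.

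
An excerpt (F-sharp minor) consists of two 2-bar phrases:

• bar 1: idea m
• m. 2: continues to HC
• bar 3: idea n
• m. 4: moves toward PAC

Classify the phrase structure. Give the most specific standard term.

Phrase 1 ends with a half cadence (weaker) and phrase 2 with a perfect authentic cadence (stronger): antecedent + consequent = a period.
The two phrases open with different material (m / n), so the period is contrasting.

contrasting period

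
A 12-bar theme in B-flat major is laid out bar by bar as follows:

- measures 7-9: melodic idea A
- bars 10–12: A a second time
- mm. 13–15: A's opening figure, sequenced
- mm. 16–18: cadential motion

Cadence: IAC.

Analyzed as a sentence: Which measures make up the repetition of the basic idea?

measures 10–12

The presentation of a sentence is the basic idea (bars 7–9) plus its repetition (bars 10-12); the repetition of the basic idea is therefore mm. 10–12.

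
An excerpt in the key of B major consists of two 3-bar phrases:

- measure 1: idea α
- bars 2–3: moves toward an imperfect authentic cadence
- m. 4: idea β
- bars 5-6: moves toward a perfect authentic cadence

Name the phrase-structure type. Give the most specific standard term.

Phrase 1 ends with an imperfect authentic cadence (weaker) and phrase 2 with a perfect authentic cadence (stronger): antecedent + consequent = a period.
The two phrases open with different material (α / β), so the period is contrasting.

contrasting period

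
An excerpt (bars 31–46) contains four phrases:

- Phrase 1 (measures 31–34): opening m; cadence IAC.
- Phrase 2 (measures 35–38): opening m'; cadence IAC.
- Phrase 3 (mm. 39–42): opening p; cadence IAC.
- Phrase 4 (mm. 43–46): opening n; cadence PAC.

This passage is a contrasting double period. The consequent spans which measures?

In a double period the four phrases pair into a large antecedent (phrases 1–2, ending imperfect authentic cadence) and a large consequent (phrases 3–4, ending perfect authentic cadence). The consequent spans mm. 39–46.

measures 39–46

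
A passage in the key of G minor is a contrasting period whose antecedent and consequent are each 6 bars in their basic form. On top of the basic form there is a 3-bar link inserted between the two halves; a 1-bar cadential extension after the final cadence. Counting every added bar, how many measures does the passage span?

16 measures

Basic contrasting period: 6 + 6 = 12 bars.
12 (basic form) + 3 (link) + 1 (cadential extension) = 16.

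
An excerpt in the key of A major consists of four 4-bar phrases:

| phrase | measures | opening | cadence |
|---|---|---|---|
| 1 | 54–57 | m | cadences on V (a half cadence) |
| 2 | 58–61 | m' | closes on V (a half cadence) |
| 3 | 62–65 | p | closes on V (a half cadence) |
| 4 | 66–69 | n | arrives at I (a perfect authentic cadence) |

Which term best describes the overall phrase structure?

Four phrases in two halves: the first half (mm. 54–61) ends with a half cadence, the second (mm. 62–69) with a perfect authentic cadence — a large antecedent–consequent pair, i.e. a double period.
Phrase 3 begins with different material from phrase 1, making it contrasting.

contrasting double period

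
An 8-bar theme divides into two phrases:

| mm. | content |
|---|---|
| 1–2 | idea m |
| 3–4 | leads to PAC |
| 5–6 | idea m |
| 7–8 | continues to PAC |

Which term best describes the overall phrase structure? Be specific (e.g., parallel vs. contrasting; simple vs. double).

repeated phrase

Both phrases have the same opening (m) and the same cadence (perfect authentic cadence): the second is a restatement, not a consequent, so this is a repeated phrase rather than a period.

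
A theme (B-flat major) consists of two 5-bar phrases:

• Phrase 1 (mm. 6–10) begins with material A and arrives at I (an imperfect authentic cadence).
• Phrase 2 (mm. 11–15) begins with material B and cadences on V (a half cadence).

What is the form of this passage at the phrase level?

phrase group

The second phrase closes with a half cadence, which is not stronger than the first phrase's imperfect authentic cadence; without a weak→strong cadential pair there is no antecedent–consequent relationship, so this is a phrase group rather than a period.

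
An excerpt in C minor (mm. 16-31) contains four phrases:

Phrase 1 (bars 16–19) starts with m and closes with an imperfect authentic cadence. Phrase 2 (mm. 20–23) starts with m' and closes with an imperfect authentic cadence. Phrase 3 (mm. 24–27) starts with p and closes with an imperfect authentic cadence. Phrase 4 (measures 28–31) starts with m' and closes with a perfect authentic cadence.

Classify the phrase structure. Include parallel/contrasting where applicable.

Four phrases in two halves: the first half (mm. 16–23) ends with an imperfect authentic cadence, the second (measures 24–31) with a perfect authentic cadence — a large antecedent–consequent pair, i.e. a double period.
Phrase 3 begins with different material from phrase 1, making it contrasting.

contrasting double period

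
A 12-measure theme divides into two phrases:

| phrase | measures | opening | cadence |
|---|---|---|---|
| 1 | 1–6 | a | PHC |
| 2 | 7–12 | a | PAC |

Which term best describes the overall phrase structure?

parallel period

Phrase 1 ends with a Phrygian half cadence (weaker) and phrase 2 with a perfect authentic cadence (stronger): antecedent + consequent = a period.
The two phrases open with the same material (a / a), so the period is parallel.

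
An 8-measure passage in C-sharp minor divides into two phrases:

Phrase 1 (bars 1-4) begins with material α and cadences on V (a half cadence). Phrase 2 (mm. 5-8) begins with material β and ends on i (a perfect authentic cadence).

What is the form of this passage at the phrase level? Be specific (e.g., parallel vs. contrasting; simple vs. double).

contrasting period

Phrase 1 ends with a half cadence (weaker) and phrase 2 with a perfect authentic cadence (stronger): antecedent + consequent = a period.
The two phrases open with different material (α / β), so the period is contrasting.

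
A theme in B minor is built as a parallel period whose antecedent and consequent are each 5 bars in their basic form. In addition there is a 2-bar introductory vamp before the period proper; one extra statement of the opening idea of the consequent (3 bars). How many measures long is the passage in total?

Basic parallel period: 5 + 5 = 10 bars.
10 (basic form) + 2 (introduction) + 3 (extra statement) = 15.

15 measures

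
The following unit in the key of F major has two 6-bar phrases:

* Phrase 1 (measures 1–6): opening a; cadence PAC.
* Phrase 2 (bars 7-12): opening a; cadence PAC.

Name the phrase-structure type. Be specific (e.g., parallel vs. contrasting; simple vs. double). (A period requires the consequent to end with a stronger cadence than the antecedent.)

repeated phrase

Both phrases have the same opening (a) and the same cadence (perfect authentic cadence): the second is a restatement, not a consequent, so this is a repeated phrase rather than a period.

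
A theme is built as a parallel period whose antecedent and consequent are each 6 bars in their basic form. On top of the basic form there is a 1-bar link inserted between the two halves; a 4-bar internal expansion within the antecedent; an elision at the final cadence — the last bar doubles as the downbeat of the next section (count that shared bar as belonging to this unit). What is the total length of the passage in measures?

Basic parallel period: 6 + 6 = 12 bars.
12 (basic form) + 1 (link) + 4 (internal expansion) = 17.
The elision shares a bar with the next section but does not change this unit's count.

17 measures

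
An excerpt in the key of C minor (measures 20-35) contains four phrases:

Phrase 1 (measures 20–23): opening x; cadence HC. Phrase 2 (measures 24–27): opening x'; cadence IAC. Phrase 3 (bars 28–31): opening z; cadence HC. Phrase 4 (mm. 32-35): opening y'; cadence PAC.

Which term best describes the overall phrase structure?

contrasting double period

Four phrases in two halves: the first half (mm. 20–27) ends with an imperfect authentic cadence, the second (mm. 28-35) with a perfect authentic cadence — a large antecedent–consequent pair, i.e. a double period.
Phrase 3 begins with different material from phrase 1, making it contrasting.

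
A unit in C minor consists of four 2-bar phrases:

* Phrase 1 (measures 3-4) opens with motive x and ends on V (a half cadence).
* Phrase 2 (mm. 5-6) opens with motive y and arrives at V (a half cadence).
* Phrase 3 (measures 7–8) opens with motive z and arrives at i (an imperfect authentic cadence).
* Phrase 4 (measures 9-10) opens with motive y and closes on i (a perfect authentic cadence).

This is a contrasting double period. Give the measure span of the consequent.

measures 7–10

In a double period the first pair of phrases (ending half cadence) is the large antecedent and the second pair (ending perfect authentic cadence) is the large consequent; the consequent is measures 7–10.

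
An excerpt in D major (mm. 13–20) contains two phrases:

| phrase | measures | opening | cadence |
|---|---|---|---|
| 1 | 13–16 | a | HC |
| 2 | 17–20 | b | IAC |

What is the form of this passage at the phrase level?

Phrase 1 ends with a half cadence (weaker) and phrase 2 with an imperfect authentic cadence (stronger): antecedent + consequent = a period.
The two phrases open with different material (a / b), so the period is contrasting.

contrasting period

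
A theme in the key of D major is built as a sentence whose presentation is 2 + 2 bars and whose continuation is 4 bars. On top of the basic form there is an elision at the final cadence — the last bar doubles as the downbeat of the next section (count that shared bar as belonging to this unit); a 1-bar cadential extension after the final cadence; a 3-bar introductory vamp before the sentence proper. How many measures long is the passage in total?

12 measures

Basic sentence: 2 + 2 + 4 = 8 bars.
8 (basic form) + 1 (cadential extension) + 3 (introduction) = 12.
The elision shares a bar with the next section but does not change this unit's count.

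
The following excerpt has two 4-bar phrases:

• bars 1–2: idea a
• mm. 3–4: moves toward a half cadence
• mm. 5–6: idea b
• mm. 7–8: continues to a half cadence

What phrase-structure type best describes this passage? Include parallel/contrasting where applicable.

phrase group

The second phrase closes with a half cadence, which is not stronger than the first phrase's half cadence; without a weak→strong cadential pair there is no antecedent–consequent relationship, so this is a phrase group rather than a period.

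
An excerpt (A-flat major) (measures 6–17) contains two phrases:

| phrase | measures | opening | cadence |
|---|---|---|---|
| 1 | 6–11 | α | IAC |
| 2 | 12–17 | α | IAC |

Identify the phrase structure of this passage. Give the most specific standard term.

repeated phrase

Both phrases have the same opening (α) and the same cadence (imperfect authentic cadence): the second is a restatement, not a consequent, so this is a repeated phrase rather than a period.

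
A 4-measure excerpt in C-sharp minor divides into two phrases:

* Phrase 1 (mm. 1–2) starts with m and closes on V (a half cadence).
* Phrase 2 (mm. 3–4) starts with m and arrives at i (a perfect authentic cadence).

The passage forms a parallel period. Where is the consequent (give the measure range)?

The antecedent is the phrase ending with the weaker cadence (half cadence, phrase 1) and the consequent the one ending more conclusively (perfect authentic cadence, phrase 2); the consequent is mm. 3-4.

measures 3–4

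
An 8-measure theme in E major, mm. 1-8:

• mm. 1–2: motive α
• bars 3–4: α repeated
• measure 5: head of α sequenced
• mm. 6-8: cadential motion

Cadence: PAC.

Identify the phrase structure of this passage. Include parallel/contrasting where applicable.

Basic idea (mm. 1–2) + its repetition (mm. 3–4) form the presentation; fragmentation and cadence (mm. 5–8) form the continuation — the 8-bar whole is a sentence.

sentence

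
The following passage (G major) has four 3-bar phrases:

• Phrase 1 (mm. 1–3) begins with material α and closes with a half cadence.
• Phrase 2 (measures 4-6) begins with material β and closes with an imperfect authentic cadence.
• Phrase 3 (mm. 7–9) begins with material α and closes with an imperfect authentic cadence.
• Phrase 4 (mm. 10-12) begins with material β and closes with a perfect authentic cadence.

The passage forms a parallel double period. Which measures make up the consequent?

measures 7–12

In a double period the four phrases pair into a large antecedent (phrases 1–2, ending imperfect authentic cadence) and a large consequent (phrases 3–4, ending perfect authentic cadence). The consequent spans mm. 7–12.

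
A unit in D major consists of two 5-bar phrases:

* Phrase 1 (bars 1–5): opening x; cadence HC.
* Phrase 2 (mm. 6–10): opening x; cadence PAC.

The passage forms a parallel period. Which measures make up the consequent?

measures 6–10

The antecedent is the phrase ending with the weaker cadence (half cadence, phrase 1) and the consequent the one ending more conclusively (perfect authentic cadence, phrase 2); the consequent is mm. 6–10.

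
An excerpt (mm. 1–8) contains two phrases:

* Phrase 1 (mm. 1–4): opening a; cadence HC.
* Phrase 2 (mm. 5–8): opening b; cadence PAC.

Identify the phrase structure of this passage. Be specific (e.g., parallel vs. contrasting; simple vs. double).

Phrase 1 ends with a half cadence (weaker) and phrase 2 with a perfect authentic cadence (stronger): antecedent + consequent = a period.
The two phrases open with different material (a / b), so the period is contrasting.

contrasting period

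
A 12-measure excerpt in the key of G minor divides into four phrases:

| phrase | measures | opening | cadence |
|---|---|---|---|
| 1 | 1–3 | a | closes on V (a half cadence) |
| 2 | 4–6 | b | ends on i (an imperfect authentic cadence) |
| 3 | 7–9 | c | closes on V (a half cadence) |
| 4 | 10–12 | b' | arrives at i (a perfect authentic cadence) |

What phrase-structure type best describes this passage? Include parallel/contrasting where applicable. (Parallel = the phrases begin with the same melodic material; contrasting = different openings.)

contrasting double period

Four phrases in two halves: the first half (mm. 1–6) ends with an imperfect authentic cadence, the second (mm. 7–12) with a perfect authentic cadence — a large antecedent–consequent pair, i.e. a double period.
Phrase 3 begins with different material from phrase 1, making it contrasting.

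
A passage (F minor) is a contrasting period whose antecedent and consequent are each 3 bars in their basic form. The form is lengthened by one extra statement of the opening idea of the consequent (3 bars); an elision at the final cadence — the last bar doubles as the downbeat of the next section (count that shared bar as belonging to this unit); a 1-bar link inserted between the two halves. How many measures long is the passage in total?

10 measures

Basic contrasting period: 3 + 3 = 6 bars.
6 (basic form) + 3 (extra statement) + 1 (link) = 10.
The elision shares a bar with the next section but does not change this unit's count.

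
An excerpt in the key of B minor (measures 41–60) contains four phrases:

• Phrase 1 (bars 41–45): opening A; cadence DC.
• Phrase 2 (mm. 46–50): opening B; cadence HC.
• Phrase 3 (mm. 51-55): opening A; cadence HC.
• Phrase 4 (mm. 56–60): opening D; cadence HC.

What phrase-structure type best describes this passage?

Phrase 4 ends with a half cadence, no stronger than phrase 2's half cadence, so the four phrases do not form a double period; nor do phrases 3–4 duplicate 1–2, so it is not a repeated period. With no phrase reaching a conclusive cadence, the passage is a phrase group.

phrase group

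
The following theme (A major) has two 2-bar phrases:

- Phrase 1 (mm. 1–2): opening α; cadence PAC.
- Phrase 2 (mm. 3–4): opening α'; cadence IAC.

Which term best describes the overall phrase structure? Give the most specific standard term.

The second phrase closes with an imperfect authentic cadence, which is not stronger than the first phrase's perfect authentic cadence; without a weak→strong cadential pair there is no antecedent–consequent relationship, so this is a phrase group rather than a period.

phrase group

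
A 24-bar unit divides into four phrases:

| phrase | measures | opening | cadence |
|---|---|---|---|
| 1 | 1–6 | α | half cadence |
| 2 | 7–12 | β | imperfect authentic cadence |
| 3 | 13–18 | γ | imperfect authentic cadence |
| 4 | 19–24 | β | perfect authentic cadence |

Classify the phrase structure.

Four phrases in two halves: the first half (mm. 1–12) ends with an imperfect authentic cadence, the second (measures 13–24) with a perfect authentic cadence — a large antecedent–consequent pair, i.e. a double period.
Phrase 3 begins with different material from phrase 1, making it contrasting.

contrasting double period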